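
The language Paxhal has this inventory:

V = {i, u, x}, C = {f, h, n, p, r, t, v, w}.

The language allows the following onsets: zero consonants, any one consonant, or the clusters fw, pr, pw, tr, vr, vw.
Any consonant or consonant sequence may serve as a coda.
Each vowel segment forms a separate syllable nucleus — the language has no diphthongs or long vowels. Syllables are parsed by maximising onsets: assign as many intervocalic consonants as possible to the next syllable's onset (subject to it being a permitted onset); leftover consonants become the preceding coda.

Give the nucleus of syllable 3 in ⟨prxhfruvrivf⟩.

Vowels present: x, u, i; each is a nucleus, giving 3 syllables.
The third nucleus (vowel 3 from the left) is /i/.

i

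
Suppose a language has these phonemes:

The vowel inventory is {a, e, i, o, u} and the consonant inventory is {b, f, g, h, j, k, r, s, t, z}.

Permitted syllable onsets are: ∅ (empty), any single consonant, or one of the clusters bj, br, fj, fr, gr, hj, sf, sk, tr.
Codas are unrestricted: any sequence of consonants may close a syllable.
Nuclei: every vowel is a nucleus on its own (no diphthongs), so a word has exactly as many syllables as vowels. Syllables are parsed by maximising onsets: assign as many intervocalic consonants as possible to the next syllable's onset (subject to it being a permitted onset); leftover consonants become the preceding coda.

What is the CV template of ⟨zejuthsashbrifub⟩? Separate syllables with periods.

Nuclei (vowels): e, u, a, i, u → 5 syllables.
V1 /e/ – V2 /u/: /j/ → onset of the next syllable (single consonants are always licit onsets).
V2 /u/ – V3 /a/: /ths/; trying suffixes from longest down, /s/ is the first permitted one, so coda /th/ | onset /s/.
V3 /a/ – V4 /i/: /shbr/; trying suffixes from longest down, /br/ is the first permitted one, so coda /sh/ | onset /br/.
V4 /i/ – V5 /u/: /f/ → onset of the next syllable (single consonants are always licit onsets).
So the parse is ze.juth.sash.bri.fub.
Mapping each syllable to C/V: /ze/ → CV, /juth/ → CVCC, /sash/ → CVCC, /bri/ → CCV, /fub/ → CVC.

CV.CVCC.CVCC.CCV.CVC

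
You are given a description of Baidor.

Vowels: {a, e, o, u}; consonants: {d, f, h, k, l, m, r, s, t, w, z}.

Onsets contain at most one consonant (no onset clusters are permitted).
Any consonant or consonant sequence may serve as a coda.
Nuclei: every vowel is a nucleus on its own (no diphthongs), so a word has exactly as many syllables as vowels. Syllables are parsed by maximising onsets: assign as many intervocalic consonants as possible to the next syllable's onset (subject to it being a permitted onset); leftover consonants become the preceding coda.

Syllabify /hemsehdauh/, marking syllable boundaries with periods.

hem.seh.da.uh

The vowels are e, e, a, u — 4 nuclei, so 4 syllables.
V1 /e/ – V2 /e/: cluster /ms/ — the longest permitted-onset suffix is /s/; onset = /s/, preceding coda = /m/.
V2 /e/ – V3 /a/: /hd/ splits as /h/ + /d/ (/d/ is the longest suffix that is a licit onset).
V3 /a/ – V4 /u/: hiatus — the boundary sits between the two vowels.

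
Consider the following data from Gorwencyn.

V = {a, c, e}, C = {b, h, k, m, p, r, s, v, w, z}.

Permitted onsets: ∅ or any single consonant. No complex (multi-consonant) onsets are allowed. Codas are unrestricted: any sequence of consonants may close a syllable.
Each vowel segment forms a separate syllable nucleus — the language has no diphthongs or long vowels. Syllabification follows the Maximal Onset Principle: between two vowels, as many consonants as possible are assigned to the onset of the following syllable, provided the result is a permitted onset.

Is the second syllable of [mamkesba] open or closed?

closed

The vowels are a, e, a — 3 nuclei, so 3 syllables.
σ1/σ2 boundary: cluster /mk/ — the longest permitted-onset suffix is /k/; onset = /k/, preceding coda = /m/.
σ2/σ3 boundary: /sb/ splits as /s/ + /b/ (/b/ is the longest suffix that is a licit onset).
Result: mam.kes.ba.
Syllable 2 is /kes/ with coda /s/, so it is closed.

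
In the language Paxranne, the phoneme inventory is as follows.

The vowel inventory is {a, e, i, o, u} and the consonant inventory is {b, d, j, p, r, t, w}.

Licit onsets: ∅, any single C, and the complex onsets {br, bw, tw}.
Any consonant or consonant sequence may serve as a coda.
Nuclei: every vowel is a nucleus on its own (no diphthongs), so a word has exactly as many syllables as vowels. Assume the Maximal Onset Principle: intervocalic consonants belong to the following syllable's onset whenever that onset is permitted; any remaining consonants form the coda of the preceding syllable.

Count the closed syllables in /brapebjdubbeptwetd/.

4

Nuclei (vowels): a, e, u, e, e → 5 syllables.
Between /a/ (V1) and /e/ (V2): just /p/ — single C goes to the following onset.
Between /e/ (V2) and /u/ (V3): /bjd/; trying suffixes from longest down, /d/ is the first permitted one, so coda /bj/ | onset /d/.
Between /u/ (V3) and /e/ (V4): /bb/ splits as /b/ + /b/ (/b/ is the longest suffix that is a licit onset).
Between /e/ (V4) and /e/ (V5): /ptw/ — longest licit onset from the right is /tw/, leaving /p/ as coda.
Result: bra.pebj.dub.bep.twetd.
Classifying each syllable: /bra/ (open), /pebj/ (closed), /dub/ (closed), /bep/ (closed), /twetd/ (closed).
Closed syllables: 4.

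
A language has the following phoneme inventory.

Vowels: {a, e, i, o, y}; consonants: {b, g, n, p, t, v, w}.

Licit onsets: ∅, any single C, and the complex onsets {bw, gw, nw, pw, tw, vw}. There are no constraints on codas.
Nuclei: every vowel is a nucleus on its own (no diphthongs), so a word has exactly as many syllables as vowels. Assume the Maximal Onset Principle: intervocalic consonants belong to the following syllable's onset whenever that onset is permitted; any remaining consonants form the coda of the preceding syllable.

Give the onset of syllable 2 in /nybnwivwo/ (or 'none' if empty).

nw

Nuclei (vowels): y, i, o → 3 syllables.
σ1/σ2 boundary: /bnw/; trying suffixes from longest down, /nw/ is the first permitted one, so coda /b/ | onset /nw/.
σ2/σ3 boundary: /vw/ — entire cluster is a permitted onset → onset /vw/, coda ∅.
Syllabification: nyb.nwi.vwo.
Syllable 2 is /nwi/: onset /nw/, nucleus /i/, coda ∅.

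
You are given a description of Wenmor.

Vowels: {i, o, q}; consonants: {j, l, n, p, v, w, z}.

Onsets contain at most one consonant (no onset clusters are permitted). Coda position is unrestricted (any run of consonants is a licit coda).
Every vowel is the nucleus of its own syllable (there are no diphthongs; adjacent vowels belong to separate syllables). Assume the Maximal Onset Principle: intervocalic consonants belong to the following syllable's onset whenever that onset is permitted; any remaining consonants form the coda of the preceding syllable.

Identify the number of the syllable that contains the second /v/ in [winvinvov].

Nuclei (vowels): i, i, o → 3 syllables.
Between /i/ (V1) and /i/ (V2): /nv/; trying suffixes from longest down, /v/ is the first permitted one, so coda /n/ | onset /v/.
Between /i/ (V2) and /o/ (V3): /nv/ splits as /n/ + /v/ (/v/ is the longest suffix that is a licit onset).
Putting it together: win.vin.vov.
The second /v/ is in the onset of syllable 3 (/vov/).

3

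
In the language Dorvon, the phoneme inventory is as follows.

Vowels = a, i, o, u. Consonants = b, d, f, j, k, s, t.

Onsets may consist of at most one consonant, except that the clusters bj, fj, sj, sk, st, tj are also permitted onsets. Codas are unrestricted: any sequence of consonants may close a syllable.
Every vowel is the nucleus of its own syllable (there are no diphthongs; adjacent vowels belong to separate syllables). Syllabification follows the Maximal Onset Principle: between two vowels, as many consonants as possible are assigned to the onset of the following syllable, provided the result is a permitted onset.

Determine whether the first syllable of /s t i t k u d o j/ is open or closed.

closed

Nuclei (vowels): i, u, o → 3 syllables.
V1 /i/ – V2 /u/: /tk/ splits as /t/ + /k/ (/k/ is the longest suffix that is a licit onset).
V2 /u/ – V3 /o/: just /d/ — single C goes to the following onset.
Result: stit.ku.doj.
Syllable 1 is /stit/ with coda /t/, so it is closed.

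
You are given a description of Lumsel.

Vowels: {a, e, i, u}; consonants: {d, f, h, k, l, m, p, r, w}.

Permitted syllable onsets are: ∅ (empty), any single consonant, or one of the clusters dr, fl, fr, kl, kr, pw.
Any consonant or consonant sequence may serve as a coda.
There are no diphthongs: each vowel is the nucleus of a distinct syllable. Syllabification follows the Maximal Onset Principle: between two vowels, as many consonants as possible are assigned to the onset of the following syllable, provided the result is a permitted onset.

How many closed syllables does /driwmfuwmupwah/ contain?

3

The vowels are i, u, u, a — 4 nuclei, so 4 syllables.
V1 /i/ – V2 /u/: cluster /wmf/ — the longest permitted-onset suffix is /f/; onset = /f/, preceding coda = /wm/.
V2 /u/ – V3 /u/: /wm/; trying suffixes from longest down, /m/ is the first permitted one, so coda /w/ | onset /m/.
V3 /u/ – V4 /a/: /pw/ — entire cluster is a permitted onset → onset /pw/, coda ∅.
Syllabification: driwm.fuw.mu.pwah.
Classifying each syllable: /driwm/ (closed), /fuw/ (closed), /mu/ (open), /pwah/ (closed).
Closed syllables: 3.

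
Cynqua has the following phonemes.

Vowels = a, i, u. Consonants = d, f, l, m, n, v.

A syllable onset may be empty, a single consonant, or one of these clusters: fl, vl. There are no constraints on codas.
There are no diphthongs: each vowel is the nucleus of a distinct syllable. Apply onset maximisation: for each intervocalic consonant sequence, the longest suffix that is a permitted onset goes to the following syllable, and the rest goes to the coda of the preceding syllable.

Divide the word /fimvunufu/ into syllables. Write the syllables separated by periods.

Nuclei (vowels): i, u, u, u → 4 syllables.
V1 /i/ – V2 /u/: cluster /mv/ — the longest permitted-onset suffix is /v/; onset = /v/, preceding coda = /m/.
V2 /u/ – V3 /u/: /n/ is a single consonant, so it becomes the next onset.
V3 /u/ – V4 /u/: just /f/ — single C goes to the following onset.

fim.vu.nu.fu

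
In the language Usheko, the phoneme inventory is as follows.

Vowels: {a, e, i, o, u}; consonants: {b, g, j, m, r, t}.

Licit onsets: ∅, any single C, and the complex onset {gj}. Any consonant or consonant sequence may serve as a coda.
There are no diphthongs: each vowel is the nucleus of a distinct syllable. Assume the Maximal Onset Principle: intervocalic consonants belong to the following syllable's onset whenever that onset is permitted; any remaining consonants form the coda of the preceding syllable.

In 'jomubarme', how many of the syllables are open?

Vowels present: o, u, a, e; each is a nucleus, giving 4 syllables.
σ1/σ2 boundary: just /m/ — single C goes to the following onset.
σ2/σ3 boundary: just /b/ — single C goes to the following onset.
σ3/σ4 boundary: /rm/ — longest licit onset from the right is /m/, leaving /r/ as coda.
Syllabification: jo.mu.bar.me.
Classifying each syllable: /jo/ (open), /mu/ (open), /bar/ (closed), /me/ (open).
Open syllables: 3.

3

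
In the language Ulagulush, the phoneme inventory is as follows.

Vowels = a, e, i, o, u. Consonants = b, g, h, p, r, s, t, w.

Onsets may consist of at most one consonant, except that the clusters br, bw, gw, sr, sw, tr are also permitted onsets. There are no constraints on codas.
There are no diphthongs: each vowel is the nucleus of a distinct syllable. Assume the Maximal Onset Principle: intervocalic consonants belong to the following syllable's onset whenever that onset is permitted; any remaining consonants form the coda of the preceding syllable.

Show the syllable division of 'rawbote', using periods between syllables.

Nuclei (vowels): a, o, e → 3 syllables.
Between /a/ (V1) and /o/ (V2): /wb/; trying suffixes from longest down, /b/ is the first permitted one, so coda /w/ | onset /b/.
Between /o/ (V2) and /e/ (V3): /t/ is a single consonant, so it becomes the next onset.

raw.bo.te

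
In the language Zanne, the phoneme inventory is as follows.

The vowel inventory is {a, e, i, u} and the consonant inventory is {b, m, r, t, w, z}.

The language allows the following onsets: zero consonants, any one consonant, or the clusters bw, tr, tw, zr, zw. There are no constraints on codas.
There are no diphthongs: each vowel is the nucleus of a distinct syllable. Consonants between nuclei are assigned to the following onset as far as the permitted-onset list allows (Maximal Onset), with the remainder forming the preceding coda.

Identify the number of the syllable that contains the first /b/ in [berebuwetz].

1

Vowels present: e, e, u, e; each is a nucleus, giving 4 syllables.
Between /e/ (V1) and /e/ (V2): just /r/ — single C goes to the following onset.
Between /e/ (V2) and /u/ (V3): just /b/ — single C goes to the following onset.
Between /u/ (V3) and /e/ (V4): just /w/ — single C goes to the following onset.
Syllabification: be.re.bu.wetz.
The first /b/ is in the onset of syllable 1 (/be/).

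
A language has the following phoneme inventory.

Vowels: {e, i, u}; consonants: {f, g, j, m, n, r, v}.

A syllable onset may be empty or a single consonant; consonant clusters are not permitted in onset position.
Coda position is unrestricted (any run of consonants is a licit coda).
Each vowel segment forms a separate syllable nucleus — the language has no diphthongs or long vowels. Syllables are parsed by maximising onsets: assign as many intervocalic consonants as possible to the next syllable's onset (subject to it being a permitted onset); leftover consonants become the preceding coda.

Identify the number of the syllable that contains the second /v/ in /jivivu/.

3

Nuclei (vowels): i, i, u → 3 syllables.
σ1/σ2 boundary: /v/ is a single consonant, so it becomes the next onset.
σ2/σ3 boundary: /v/ is a single consonant, so it becomes the next onset.
Syllabification: ji.vi.vu.
The second /v/ is in the onset of syllable 3 (/vu/).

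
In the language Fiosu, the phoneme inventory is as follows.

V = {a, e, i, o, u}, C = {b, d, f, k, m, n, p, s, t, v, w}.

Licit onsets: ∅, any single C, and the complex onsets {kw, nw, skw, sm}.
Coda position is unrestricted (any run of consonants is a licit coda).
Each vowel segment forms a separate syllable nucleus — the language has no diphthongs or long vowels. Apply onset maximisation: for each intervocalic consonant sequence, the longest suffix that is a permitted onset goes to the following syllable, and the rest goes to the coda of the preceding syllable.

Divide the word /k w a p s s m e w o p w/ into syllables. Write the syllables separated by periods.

Nuclei (vowels): a, e, o → 3 syllables.
Between /a/ (V1) and /e/ (V2): /pssm/ — longest licit onset from the right is /sm/, leaving /ps/ as coda.
Between /e/ (V2) and /o/ (V3): /w/ is a single consonant, so it becomes the next onset.

kwaps.sme.wopw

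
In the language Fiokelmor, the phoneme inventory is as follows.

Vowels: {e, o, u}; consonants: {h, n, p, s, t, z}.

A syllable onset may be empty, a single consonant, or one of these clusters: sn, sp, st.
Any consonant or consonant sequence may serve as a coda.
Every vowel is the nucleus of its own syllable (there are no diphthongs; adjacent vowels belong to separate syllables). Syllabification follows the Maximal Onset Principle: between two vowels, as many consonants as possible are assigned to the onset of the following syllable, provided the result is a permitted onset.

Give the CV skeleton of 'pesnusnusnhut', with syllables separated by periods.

The vowels are e, u, u, u — 4 nuclei, so 4 syllables.
/e…u/ gap (V1→V2): /sn/ is a licit onset in full, so it all attaches to the next syllable.
/u…u/ gap (V2→V3): /sn/ — entire cluster is a permitted onset → onset /sn/, coda ∅.
/u…u/ gap (V3→V4): /snh/; trying suffixes from longest down, /h/ is the first permitted one, so coda /sn/ | onset /h/.
Result: pe.snu.snusn.hut.
Mapping each syllable to C/V: /pe/ → CV, /snu/ → CCV, /snusn/ → CCVCC, /hut/ → CVC.

CV.CCV.CCVCC.CVC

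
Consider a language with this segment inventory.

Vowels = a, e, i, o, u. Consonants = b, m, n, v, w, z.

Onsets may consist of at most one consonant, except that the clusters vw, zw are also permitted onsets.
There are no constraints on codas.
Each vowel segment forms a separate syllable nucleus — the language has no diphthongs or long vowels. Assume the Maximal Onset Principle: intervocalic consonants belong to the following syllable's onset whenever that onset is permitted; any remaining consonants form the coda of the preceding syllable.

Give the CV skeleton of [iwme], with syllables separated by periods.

VC.CV

Nuclei (vowels): i, e → 2 syllables.
Between /i/ (V1) and /e/ (V2): cluster /wm/ — the longest permitted-onset suffix is /m/; onset = /m/, preceding coda = /w/.
Result: iw.me.
Mapping each syllable to C/V: /iw/ → VC, /me/ → CV.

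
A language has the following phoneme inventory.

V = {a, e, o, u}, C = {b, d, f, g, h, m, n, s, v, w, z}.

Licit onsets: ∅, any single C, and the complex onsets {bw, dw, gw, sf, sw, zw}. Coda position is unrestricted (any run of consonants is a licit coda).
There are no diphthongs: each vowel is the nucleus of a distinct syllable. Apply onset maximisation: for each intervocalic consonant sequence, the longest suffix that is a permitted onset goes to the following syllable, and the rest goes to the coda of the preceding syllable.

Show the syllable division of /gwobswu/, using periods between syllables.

gwob.swu

Vowels present: o, u; each is a nucleus, giving 2 syllables.
/o…u/ gap (V1→V2): /bsw/; trying suffixes from longest down, /sw/ is the first permitted one, so coda /b/ | onset /sw/.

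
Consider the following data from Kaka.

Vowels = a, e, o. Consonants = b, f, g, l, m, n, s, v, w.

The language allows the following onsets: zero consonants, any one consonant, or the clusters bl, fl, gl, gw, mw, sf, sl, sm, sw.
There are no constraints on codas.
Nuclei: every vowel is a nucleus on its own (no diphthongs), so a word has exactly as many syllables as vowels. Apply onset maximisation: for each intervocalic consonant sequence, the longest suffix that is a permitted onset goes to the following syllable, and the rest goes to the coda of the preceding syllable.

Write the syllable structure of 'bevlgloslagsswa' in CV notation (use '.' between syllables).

Nuclei (vowels): e, o, a, a → 4 syllables.
V1 /e/ – V2 /o/: /vlgl/ — longest licit onset from the right is /gl/, leaving /vl/ as coda.
V2 /o/ – V3 /a/: /sl/ — entire cluster is a permitted onset → onset /sl/, coda ∅.
V3 /a/ – V4 /a/: /gssw/ splits as /gs/ + /sw/ (/sw/ is the longest suffix that is a licit onset).
So the parse is bevl.glo.slags.swa.
Mapping each syllable to C/V: /bevl/ → CVCC, /glo/ → CCV, /slags/ → CCVCC, /swa/ → CCV.

CVCC.CCV.CCVCC.CCV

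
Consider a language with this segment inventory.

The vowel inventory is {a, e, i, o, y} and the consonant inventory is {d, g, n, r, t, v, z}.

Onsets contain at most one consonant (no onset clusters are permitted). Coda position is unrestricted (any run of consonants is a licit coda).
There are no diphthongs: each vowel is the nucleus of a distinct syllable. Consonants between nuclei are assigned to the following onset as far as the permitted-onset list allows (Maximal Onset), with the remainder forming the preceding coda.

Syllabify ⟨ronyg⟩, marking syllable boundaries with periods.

Nuclei (vowels): o, y → 2 syllables.
V1 /o/ – V2 /y/: just /n/ — single C goes to the following onset.

ro.nyg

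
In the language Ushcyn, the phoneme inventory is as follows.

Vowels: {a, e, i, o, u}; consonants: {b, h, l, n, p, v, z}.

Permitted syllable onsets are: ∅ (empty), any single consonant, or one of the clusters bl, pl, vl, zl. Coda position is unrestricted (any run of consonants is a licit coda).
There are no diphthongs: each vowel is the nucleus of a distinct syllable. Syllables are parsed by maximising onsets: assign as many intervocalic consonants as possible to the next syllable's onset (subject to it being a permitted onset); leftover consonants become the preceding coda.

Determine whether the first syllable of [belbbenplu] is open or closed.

closed

Nuclei (vowels): e, e, u → 3 syllables.
σ1/σ2 boundary: /lbb/ splits as /lb/ + /b/ (/b/ is the longest suffix that is a licit onset).
σ2/σ3 boundary: cluster /npl/ — the longest permitted-onset suffix is /pl/; onset = /pl/, preceding coda = /n/.
Putting it together: belb.ben.plu.
Syllable 1 is /belb/ with coda /lb/, so it is closed.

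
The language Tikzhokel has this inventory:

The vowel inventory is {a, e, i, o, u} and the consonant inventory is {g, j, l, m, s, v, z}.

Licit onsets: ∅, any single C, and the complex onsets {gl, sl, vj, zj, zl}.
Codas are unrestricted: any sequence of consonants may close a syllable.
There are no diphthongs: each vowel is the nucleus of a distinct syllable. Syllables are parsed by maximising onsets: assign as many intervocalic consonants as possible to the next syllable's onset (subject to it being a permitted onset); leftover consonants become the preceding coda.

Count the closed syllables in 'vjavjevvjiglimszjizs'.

Vowels present: a, e, i, i, i; each is a nucleus, giving 5 syllables.
σ1/σ2 boundary: cluster /vj/ — /vj/ is itself a permitted onset, so the whole cluster goes right; preceding coda = ∅.
σ2/σ3 boundary: /vvj/ splits as /v/ + /vj/ (/vj/ is the longest suffix that is a licit onset).
σ3/σ4 boundary: /gl/ is a licit onset in full, so it all attaches to the next syllable.
σ4/σ5 boundary: cluster /mszj/ — the longest permitted-onset suffix is /zj/; onset = /zj/, preceding coda = /ms/.
Result: vja.vjev.vji.glims.zjizs.
Classifying each syllable: /vja/ (open), /vjev/ (closed), /vji/ (open), /glims/ (closed), /zjizs/ (closed).
Closed syllables: 3.

3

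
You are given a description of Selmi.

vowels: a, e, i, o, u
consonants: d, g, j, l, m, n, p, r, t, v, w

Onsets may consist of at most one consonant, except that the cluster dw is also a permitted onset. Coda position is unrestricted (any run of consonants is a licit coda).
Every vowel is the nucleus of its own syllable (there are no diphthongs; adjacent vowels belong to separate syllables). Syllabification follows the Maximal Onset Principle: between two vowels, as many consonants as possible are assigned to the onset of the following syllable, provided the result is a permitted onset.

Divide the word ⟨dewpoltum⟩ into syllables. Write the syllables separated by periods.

Nuclei (vowels): e, o, u → 3 syllables.
/e…o/ gap (V1→V2): /wp/ — longest licit onset from the right is /p/, leaving /w/ as coda.
/o…u/ gap (V2→V3): cluster /lt/ — the longest permitted-onset suffix is /t/; onset = /t/, preceding coda = /l/.

dew.pol.tum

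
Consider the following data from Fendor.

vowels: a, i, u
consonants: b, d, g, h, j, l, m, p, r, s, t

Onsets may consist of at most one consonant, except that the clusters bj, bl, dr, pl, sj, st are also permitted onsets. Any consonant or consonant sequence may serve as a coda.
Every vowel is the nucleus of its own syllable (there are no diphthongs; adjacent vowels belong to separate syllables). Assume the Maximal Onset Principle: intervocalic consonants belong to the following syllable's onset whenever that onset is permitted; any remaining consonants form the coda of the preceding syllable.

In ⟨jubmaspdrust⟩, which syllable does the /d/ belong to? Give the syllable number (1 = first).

3

The vowels are u, a, u — 3 nuclei, so 3 syllables.
V1 /u/ – V2 /a/: /bm/ splits as /b/ + /m/ (/m/ is the longest suffix that is a licit onset).
V2 /a/ – V3 /u/: cluster /spdr/ — the longest permitted-onset suffix is /dr/; onset = /dr/, preceding coda = /sp/.
Syllabification: jub.masp.drust.
The /d/ is in the onset of syllable 3 (/drust/).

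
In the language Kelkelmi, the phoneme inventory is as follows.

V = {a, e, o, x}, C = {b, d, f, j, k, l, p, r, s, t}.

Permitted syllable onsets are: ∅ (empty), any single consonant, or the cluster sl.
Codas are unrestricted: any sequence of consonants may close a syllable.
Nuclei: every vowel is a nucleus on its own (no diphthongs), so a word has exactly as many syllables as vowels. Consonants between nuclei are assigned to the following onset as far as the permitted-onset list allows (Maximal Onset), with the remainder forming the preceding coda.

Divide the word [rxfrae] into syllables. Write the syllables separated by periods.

rxf.ra.e

The vowels are x, a, e — 3 nuclei, so 3 syllables.
Between /x/ (V1) and /a/ (V2): /fr/ — longest licit onset from the right is /r/, leaving /f/ as coda.
Between /a/ (V2) and /e/ (V3): nothing intervenes; syllable break is V.V.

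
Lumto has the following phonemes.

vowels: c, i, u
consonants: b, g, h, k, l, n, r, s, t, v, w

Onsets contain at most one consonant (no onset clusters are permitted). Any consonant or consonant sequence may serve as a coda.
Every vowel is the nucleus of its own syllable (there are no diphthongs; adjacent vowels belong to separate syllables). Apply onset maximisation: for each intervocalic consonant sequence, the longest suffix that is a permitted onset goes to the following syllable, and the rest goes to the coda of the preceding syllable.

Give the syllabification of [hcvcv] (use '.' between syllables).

The vowels are c, c — 2 nuclei, so 2 syllables.
Between /c/ (V1) and /c/ (V2): /v/ is a single consonant, so it becomes the next onset.

hc.vcv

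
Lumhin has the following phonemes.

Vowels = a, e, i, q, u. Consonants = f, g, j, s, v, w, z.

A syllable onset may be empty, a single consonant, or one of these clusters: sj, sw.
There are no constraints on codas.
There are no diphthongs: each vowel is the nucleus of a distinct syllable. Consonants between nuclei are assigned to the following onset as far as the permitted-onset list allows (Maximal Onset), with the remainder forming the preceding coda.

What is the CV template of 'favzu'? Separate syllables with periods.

CVC.CV

Vowels present: a, u; each is a nucleus, giving 2 syllables.
/a…u/ gap (V1→V2): /vz/; trying suffixes from longest down, /z/ is the first permitted one, so coda /v/ | onset /z/.
Syllabification: fav.zu.
Mapping each syllable to C/V: /fav/ → CVC, /zu/ → CV.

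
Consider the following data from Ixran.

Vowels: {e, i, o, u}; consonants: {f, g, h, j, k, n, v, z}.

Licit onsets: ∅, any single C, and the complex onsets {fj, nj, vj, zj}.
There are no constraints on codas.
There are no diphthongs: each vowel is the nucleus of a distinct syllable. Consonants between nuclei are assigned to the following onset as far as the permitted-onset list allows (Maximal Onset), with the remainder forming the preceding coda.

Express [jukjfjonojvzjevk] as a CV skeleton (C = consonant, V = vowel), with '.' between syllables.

CVCC.CCV.CVCC.CCVCC

Nuclei (vowels): u, o, o, e → 4 syllables.
/u…o/ gap (V1→V2): /kjfj/; trying suffixes from longest down, /fj/ is the first permitted one, so coda /kj/ | onset /fj/.
/o…o/ gap (V2→V3): /n/ → onset of the next syllable (single consonants are always licit onsets).
/o…e/ gap (V3→V4): cluster /jvzj/ — the longest permitted-onset suffix is /zj/; onset = /zj/, preceding coda = /jv/.
So the parse is jukj.fjo.nojv.zjevk.
Mapping each syllable to C/V: /jukj/ → CVCC, /fjo/ → CCV, /nojv/ → CVCC, /zjevk/ → CCVCC.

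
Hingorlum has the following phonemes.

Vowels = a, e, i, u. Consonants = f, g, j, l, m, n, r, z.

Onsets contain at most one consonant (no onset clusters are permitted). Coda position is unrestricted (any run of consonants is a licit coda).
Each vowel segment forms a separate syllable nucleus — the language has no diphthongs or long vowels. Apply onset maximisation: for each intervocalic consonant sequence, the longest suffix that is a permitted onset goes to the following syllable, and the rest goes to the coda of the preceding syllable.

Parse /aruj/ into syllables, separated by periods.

a.ruj

Nuclei (vowels): a, u → 2 syllables.
V1 /a/ – V2 /u/: just /r/ — single C goes to the following onset.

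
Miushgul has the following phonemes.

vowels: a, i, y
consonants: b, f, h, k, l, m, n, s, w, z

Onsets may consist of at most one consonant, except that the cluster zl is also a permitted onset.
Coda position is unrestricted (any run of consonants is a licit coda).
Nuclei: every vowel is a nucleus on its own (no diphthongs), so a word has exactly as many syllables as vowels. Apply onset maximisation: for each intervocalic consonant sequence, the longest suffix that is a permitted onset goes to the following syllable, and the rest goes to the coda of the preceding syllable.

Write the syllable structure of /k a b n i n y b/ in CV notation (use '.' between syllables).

The vowels are a, i, y — 3 nuclei, so 3 syllables.
/a…i/ gap (V1→V2): /bn/; trying suffixes from longest down, /n/ is the first permitted one, so coda /b/ | onset /n/.
/i…y/ gap (V2→V3): just /n/ — single C goes to the following onset.
Result: kab.ni.nyb.
Mapping each syllable to C/V: /kab/ → CVC, /ni/ → CV, /nyb/ → CVC.

CVC.CV.CVC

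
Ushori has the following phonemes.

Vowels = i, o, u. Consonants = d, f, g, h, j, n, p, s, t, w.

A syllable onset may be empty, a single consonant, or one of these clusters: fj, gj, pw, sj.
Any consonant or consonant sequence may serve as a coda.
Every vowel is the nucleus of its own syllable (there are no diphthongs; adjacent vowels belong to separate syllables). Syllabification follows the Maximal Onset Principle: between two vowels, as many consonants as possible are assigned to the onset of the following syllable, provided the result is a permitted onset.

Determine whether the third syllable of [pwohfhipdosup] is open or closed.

The vowels are o, i, o, u — 4 nuclei, so 4 syllables.
Between /o/ (V1) and /i/ (V2): cluster /hfh/ — the longest permitted-onset suffix is /h/; onset = /h/, preceding coda = /hf/.
Between /i/ (V2) and /o/ (V3): /pd/ — longest licit onset from the right is /d/, leaving /p/ as coda.
Between /o/ (V3) and /u/ (V4): /s/ → onset of the next syllable (single consonants are always licit onsets).
Result: pwohf.hip.do.sup.
Syllable 3 is /do/; it ends in its nucleus with no coda, so it is open.

open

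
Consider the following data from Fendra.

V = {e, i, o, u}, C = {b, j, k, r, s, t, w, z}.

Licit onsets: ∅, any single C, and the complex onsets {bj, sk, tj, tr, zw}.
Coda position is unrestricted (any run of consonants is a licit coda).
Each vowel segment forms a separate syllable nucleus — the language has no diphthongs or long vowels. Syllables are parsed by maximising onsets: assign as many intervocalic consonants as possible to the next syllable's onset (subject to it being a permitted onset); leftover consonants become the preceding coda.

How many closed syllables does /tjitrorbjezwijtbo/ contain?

Nuclei (vowels): i, o, e, i, o → 5 syllables.
V1 /i/ – V2 /o/: cluster /tr/ — /tr/ is itself a permitted onset, so the whole cluster goes right; preceding coda = ∅.
V2 /o/ – V3 /e/: /rbj/; trying suffixes from longest down, /bj/ is the first permitted one, so coda /r/ | onset /bj/.
V3 /e/ – V4 /i/: /zw/ — entire cluster is a permitted onset → onset /zw/, coda ∅.
V4 /i/ – V5 /o/: cluster /jtb/ — the longest permitted-onset suffix is /b/; onset = /b/, preceding coda = /jt/.
Result: tji.tror.bje.zwijt.bo.
Classifying each syllable: /tji/ (open), /tror/ (closed), /bje/ (open), /zwijt/ (closed), /bo/ (open).
Closed syllables: 2.

2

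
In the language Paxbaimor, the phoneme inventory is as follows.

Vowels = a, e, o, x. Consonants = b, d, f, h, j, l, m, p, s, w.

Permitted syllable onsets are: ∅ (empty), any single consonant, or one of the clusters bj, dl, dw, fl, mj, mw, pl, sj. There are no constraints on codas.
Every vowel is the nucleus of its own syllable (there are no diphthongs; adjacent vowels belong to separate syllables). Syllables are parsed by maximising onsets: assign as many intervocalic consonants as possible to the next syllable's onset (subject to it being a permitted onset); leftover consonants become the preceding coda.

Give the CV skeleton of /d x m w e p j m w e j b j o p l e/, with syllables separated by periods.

Nuclei (vowels): x, e, e, o, e → 5 syllables.
σ1/σ2 boundary: /mw/ is a licit onset in full, so it all attaches to the next syllable.
σ2/σ3 boundary: cluster /pjmw/ — the longest permitted-onset suffix is /mw/; onset = /mw/, preceding coda = /pj/.
σ3/σ4 boundary: /jbj/ splits as /j/ + /bj/ (/bj/ is the longest suffix that is a licit onset).
σ4/σ5 boundary: cluster /pl/ — /pl/ is itself a permitted onset, so the whole cluster goes right; preceding coda = ∅.
Result: dx.mwepj.mwej.bjo.ple.
Mapping each syllable to C/V: /dx/ → CV, /mwepj/ → CCVCC, /mwej/ → CCVC, /bjo/ → CCV, /ple/ → CCV.

CV.CCVCC.CCVC.CCV.CCV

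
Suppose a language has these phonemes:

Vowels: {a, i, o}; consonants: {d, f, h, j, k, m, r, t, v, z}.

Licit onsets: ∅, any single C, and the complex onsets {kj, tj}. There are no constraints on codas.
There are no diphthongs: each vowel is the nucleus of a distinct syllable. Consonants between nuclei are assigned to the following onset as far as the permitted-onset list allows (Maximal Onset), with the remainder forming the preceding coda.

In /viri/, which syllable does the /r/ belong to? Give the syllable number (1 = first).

The vowels are i, i — 2 nuclei, so 2 syllables.
Between /i/ (V1) and /i/ (V2): /r/ is a single consonant, so it becomes the next onset.
Putting it together: vi.ri.
The /r/ is in the onset of syllable 2 (/ri/).

2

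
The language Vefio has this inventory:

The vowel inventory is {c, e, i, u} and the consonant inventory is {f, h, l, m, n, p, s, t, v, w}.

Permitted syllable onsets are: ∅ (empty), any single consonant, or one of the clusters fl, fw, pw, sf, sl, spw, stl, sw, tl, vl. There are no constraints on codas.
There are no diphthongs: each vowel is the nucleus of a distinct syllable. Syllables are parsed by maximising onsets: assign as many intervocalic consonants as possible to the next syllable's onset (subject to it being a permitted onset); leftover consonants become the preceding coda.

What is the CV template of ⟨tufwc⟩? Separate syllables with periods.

CV.CCV

Nuclei (vowels): u, c → 2 syllables.
σ1/σ2 boundary: cluster /fw/ — /fw/ is itself a permitted onset, so the whole cluster goes right; preceding coda = ∅.
So the parse is tu.fwc.
Mapping each syllable to C/V: /tu/ → CV, /fwc/ → CCV.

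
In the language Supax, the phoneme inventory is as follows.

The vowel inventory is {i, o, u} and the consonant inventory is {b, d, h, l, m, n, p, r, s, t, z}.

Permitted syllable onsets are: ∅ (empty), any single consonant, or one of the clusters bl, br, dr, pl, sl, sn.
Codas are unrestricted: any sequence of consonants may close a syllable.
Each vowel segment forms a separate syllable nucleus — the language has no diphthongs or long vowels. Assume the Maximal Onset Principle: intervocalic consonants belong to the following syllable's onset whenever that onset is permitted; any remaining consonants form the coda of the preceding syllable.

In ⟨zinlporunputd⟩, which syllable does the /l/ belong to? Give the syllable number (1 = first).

Vowels present: i, o, u, u; each is a nucleus, giving 4 syllables.
σ1/σ2 boundary: /nlp/ splits as /nl/ + /p/ (/p/ is the longest suffix that is a licit onset).
σ2/σ3 boundary: just /r/ — single C goes to the following onset.
σ3/σ4 boundary: cluster /np/ — the longest permitted-onset suffix is /p/; onset = /p/, preceding coda = /n/.
Putting it together: zinl.po.run.putd.
The /l/ is in the coda of syllable 1 (/zinl/).

1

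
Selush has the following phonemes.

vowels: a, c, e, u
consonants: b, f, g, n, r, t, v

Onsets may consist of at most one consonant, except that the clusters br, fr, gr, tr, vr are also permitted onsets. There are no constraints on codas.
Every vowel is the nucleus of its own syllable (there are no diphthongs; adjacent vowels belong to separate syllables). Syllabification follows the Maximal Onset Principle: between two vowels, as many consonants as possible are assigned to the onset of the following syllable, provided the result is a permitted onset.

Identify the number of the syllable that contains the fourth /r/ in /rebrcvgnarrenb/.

The vowels are e, c, a, e — 4 nuclei, so 4 syllables.
/e…c/ gap (V1→V2): /br/ — entire cluster is a permitted onset → onset /br/, coda ∅.
/c…a/ gap (V2→V3): cluster /vgn/ — the longest permitted-onset suffix is /n/; onset = /n/, preceding coda = /vg/.
/a…e/ gap (V3→V4): /rr/; trying suffixes from longest down, /r/ is the first permitted one, so coda /r/ | onset /r/.
So the parse is re.brcvg.nar.renb.
The fourth /r/ is in the onset of syllable 4 (/renb/).

4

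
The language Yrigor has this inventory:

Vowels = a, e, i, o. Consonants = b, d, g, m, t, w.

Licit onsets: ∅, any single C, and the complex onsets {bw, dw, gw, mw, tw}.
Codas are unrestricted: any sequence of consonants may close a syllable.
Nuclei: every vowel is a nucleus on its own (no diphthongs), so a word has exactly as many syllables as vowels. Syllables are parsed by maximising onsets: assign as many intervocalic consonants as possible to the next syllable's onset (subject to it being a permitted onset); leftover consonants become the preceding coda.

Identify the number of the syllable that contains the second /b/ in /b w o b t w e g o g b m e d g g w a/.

1

The vowels are o, e, o, e, a — 5 nuclei, so 5 syllables.
σ1/σ2 boundary: /btw/; trying suffixes from longest down, /tw/ is the first permitted one, so coda /b/ | onset /tw/.
σ2/σ3 boundary: /g/ is a single consonant, so it becomes the next onset.
σ3/σ4 boundary: /gbm/ splits as /gb/ + /m/ (/m/ is the longest suffix that is a licit onset).
σ4/σ5 boundary: cluster /dggw/ — the longest permitted-onset suffix is /gw/; onset = /gw/, preceding coda = /dg/.
Syllabification: bwob.twe.gogb.medg.gwa.
The second /b/ is in the coda of syllable 1 (/bwob/).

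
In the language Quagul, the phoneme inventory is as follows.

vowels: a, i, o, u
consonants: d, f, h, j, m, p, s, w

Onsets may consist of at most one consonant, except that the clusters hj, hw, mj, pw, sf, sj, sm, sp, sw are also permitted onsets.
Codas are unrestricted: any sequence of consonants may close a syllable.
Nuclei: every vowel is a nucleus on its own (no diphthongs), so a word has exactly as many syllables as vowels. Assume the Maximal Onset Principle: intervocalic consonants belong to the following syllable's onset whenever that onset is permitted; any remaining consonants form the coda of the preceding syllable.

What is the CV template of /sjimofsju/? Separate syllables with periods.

CCV.CVC.CCV

The vowels are i, o, u — 3 nuclei, so 3 syllables.
Between /i/ (V1) and /o/ (V2): /m/ → onset of the next syllable (single consonants are always licit onsets).
Between /o/ (V2) and /u/ (V3): /fsj/; trying suffixes from longest down, /sj/ is the first permitted one, so coda /f/ | onset /sj/.
Result: sji.mof.sju.
Mapping each syllable to C/V: /sji/ → CCV, /mof/ → CVC, /sju/ → CCV.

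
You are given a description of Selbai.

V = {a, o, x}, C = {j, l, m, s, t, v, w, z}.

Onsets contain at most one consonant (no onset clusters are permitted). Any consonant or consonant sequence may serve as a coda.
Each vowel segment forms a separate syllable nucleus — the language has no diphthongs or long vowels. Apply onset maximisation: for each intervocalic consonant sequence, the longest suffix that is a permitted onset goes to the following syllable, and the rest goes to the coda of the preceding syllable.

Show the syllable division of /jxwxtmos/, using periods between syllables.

jx.wxt.mos

The vowels are x, x, o — 3 nuclei, so 3 syllables.
V1 /x/ – V2 /x/: /w/ is a single consonant, so it becomes the next onset.
V2 /x/ – V3 /o/: /tm/ splits as /t/ + /m/ (/m/ is the longest suffix that is a licit onset).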